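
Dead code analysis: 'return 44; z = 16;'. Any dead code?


statement follows a return and is unreachable
Dead: 'z = 16'


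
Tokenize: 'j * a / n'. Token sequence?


Scan left to right, longest-match per lexeme
Tokens: ID(j), OP(*), ID(a), OP(/), ID(n)


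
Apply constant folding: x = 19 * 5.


19 * 5 = 95 at compile time
Optimized: x = 95


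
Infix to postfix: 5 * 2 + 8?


Left to right (same or higher precedence on left)
Postfix: 5 2 * 8 +


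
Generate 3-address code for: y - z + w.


Break into single-operator statements:
t1 = y - z
t2 = t1 + w


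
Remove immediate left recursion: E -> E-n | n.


Left-recursive alternatives: E-n; non-recursive: n
Introduce E': E -> nE', E' -> -nE' | ε


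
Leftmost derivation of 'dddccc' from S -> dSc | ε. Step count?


Derivation: S => dSc => ddScc => dddSccc => dddccc
Steps: 4


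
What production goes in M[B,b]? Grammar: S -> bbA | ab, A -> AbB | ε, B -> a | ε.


For [B, b]: ε is nullable and 'b' ∈ FOLLOW(B)
Entry: B -> ε


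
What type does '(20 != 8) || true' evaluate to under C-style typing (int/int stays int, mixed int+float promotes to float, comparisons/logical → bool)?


Operand types: bool || bool
Rule: logical operators take bool operands and yield bool
Result type: bool


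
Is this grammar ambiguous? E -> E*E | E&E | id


'id*id&id' has two parse trees (no precedence encoded between * and &)
Ambiguous


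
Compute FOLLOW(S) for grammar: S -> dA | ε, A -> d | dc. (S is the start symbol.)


$ ∈ FOLLOW(S). For each A -> αBβ: add FIRST(β)\{ε} to FOLLOW(B); if β nullable, add FOLLOW(A).
FOLLOW(S) = {$}


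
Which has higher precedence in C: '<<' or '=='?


'<<' is shift (level 8); '==' is equality (level 6)
Higher level binds tighter
'<<' has higher precedence than '=='


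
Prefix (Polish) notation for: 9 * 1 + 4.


left-to-right (same/higher precedence on left): tree is (+ (* 9 1) 4)
Prefix: + * 9 1 4


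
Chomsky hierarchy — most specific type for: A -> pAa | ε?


Single nonterminal LHS, but p^n a^n is not regular
Classification: Type 2 (Context-Free)


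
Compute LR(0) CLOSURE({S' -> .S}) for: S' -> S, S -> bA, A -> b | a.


Start: S' -> .S
For each item with dot before a nonterminal B, add B -> .γ for every B-production
Closure: [S' -> .S, S -> .bA]


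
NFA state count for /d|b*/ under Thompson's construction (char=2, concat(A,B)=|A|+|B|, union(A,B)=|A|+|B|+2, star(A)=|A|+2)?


Syntax tree has 2 char leaf(s), 1 union(s), 1 star(s)
chars contribute 2×2 = 4; each union adds +2; each star adds +2
Total: 4 + 2 + 2 = 8 states


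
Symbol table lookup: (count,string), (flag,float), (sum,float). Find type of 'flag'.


Lookup 'flag' → type float


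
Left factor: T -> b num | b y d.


Common prefix: 'b'
Factored: T -> b T', T' -> num | y d


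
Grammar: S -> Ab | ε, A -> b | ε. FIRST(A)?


Per alternative of A: FIRST(b) = {b}; FIRST(ε) = {ε}
FIRST(A) = {b, ε}


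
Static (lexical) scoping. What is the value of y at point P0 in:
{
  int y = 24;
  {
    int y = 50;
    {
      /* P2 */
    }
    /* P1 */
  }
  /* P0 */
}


y declared in the same block as P0
y = 24


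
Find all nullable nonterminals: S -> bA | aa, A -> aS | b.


A nonterminal is nullable iff some alternative derives ε (directly, or every symbol in it is nullable)
Nullable: {}


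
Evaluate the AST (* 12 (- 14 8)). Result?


Evaluate inner: (- 14 8) = 6
Evaluate root: (* 12 6) = 72
Result: 72


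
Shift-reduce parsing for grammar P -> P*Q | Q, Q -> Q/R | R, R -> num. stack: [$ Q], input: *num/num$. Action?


lookahead ∉ {/} so Q won't extend; reduce P -> Q
Action: reduce (P -> Q)


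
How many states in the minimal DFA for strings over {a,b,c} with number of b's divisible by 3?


Track (count of b) mod 3: states 0..2, accept at 0
Minimal DFA: 3 states


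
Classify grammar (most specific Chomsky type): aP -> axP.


LHS has context (more than one symbol) and |LHS| ≤ |RHS|
Classification: Type 1 (Context-Sensitive)


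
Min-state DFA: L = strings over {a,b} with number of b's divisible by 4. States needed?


Track (count of b) mod 4: states 0..3, accept at 0
Minimal DFA: 4 states


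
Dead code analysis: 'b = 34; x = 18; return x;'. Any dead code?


b is assigned but never read
Dead: 'b = 34'


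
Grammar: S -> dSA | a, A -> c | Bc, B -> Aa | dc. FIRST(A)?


Per alternative of A: FIRST(c) = {c}; FIRST(Bc) = {c, d}
FIRST(A) = {c, d}


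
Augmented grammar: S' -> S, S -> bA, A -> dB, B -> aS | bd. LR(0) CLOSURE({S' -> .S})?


Start: S' -> .S
For each item with dot before a nonterminal B, add B -> .γ for every B-production
Closure: [S' -> .S, S -> .bA]


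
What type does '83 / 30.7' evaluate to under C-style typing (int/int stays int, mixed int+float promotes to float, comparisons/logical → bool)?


Operand types: int / float
Rule: mixed int/float promotes to float; int/int stays int
Result type: float


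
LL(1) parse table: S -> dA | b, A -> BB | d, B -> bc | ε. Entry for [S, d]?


For [S, d]: 'd' ∈ FIRST(dA)
Entry: S -> dA


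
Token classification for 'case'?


Pattern: reserved word
Type: KEYWORD


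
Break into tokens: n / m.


Scan left to right, longest-match per lexeme
Tokens: ID(n), OP(/), ID(m)


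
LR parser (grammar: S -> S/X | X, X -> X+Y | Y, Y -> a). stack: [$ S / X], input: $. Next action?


handle 'S/X' on top; lookahead ∈ FOLLOW(S) = {/, $}
Action: reduce (S -> S/X)


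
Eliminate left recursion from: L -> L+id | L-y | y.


Left-recursive alternatives: L+id, L-y; non-recursive: y
Introduce L': L -> yL', L' -> +idL' | -yL' | ε


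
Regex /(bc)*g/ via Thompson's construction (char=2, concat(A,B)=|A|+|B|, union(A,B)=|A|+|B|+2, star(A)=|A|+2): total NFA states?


Syntax tree has 3 char leaf(s), 0 union(s), 1 star(s)
chars contribute 3×2 = 6; each union adds +2; each star adds +2
Total: 6 + 0 + 2 = 8 states


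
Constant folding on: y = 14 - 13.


14 - 13 = 1 at compile time
Optimized: y = 1


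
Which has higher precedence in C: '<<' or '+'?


'+' is additive (level 9); '<<' is shift (level 8)
Higher level binds tighter
'+' has higher precedence than '<<'


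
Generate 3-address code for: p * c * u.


Break into single-operator statements:
t1 = p * c
t2 = t1 * u


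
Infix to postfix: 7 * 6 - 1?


Left to right (same or higher precedence on left)
Postfix: 7 6 * 1 -


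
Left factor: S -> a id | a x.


Common prefix: 'a'
Factored: S -> a S', S' -> id | x


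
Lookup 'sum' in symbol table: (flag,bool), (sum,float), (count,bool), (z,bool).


Lookup 'sum' → type float


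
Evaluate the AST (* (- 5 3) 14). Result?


Evaluate inner: (- 5 3) = 2
Evaluate root: (* 2 14) = 28
Result: 28


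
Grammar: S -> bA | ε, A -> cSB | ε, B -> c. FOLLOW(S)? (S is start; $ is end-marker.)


$ ∈ FOLLOW(S). For each A -> αBβ: add FIRST(β)\{ε} to FOLLOW(B); if β nullable, add FOLLOW(A).
FOLLOW(S) = {$, c}


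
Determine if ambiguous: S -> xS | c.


right-linear, alternatives start with distinct terminals 'x' vs 'c': unique leftmost derivation
Unambiguous


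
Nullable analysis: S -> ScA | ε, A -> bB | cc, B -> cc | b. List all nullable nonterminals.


A nonterminal is nullable iff some alternative derives ε (directly, or every symbol in it is nullable)
Nullable: {S}


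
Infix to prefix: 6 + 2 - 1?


left-to-right (same/higher precedence on left): tree is (- (+ 6 2) 1)
Prefix: - + 6 2 1


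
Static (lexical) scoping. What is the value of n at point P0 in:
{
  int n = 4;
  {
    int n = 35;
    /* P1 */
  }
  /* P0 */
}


n declared in the same block as P0
n = 4


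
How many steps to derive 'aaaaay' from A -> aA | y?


Derivation: A => aA => aaA => aaaA => aaaaA => aaaaaA => aaaaay
Steps: 6


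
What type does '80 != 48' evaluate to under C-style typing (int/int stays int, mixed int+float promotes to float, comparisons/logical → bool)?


Operand types: int != int
Rule: comparison yields bool
Result type: bool


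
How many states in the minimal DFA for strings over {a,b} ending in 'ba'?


Track the longest suffix of input matching a prefix of 'ba': 3 classes (prefixes of length 0..2)
Minimal DFA: 3 states


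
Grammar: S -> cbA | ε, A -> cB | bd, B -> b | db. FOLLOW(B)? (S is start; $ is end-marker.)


$ ∈ FOLLOW(S). For each A -> αBβ: add FIRST(β)\{ε} to FOLLOW(B); if β nullable, add FOLLOW(A).
FOLLOW(B) = {$}


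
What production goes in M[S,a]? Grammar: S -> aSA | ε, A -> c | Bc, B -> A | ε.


For [S, a]: 'a' ∈ FIRST(aSA)
Entry: S -> aSA


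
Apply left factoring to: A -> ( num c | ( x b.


Common prefix: '('
Factored: A -> ( A', A' -> num c | x b


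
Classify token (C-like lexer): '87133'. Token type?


Pattern: digits only
Type: INTEGER_LITERAL


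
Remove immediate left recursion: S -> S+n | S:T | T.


Left-recursive alternatives: S+n, S:T; non-recursive: T
Introduce S': S -> TS', S' -> +nS' | :TS' | ε


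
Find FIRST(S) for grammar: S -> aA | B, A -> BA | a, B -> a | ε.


Per alternative of S: FIRST(aA) = {a}; FIRST(B) = {a, ε}
FIRST(S) = {a, ε}


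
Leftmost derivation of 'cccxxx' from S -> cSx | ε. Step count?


Derivation: S => cSx => ccSxx => cccSxxx => cccxxx
Steps: 4


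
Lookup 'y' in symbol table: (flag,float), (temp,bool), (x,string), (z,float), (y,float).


Lookup 'y' → type float


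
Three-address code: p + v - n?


Break into single-operator statements:
t1 = p + v
t2 = t1 - n


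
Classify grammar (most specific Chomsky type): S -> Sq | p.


Left-linear: every RHS is a terminal or one nonterminal followed by a terminal
Classification: Type 3 (Regular)


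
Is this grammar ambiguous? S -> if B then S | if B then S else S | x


dangling else: 'if B then if B then x else x' parses two ways
Ambiguous


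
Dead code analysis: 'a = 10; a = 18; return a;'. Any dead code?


first assignment to a is overwritten before any read
Dead: 'a = 10'


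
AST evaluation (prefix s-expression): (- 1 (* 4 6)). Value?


Evaluate inner: (* 4 6) = 24
Evaluate root: (- 1 24) = -23
Result: -23


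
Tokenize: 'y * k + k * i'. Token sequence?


Scan left to right, longest-match per lexeme
Tokens: ID(y), OP(*), ID(k), OP(+), ID(k), OP(*), ID(i)


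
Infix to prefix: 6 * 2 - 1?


left-to-right (same/higher precedence on left): tree is (- (* 6 2) 1)
Prefix: - * 6 2 1


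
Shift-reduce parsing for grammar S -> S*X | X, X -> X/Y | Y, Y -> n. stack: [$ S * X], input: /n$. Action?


'/' can extend X; shift to build X -> X/Y
Action: shift


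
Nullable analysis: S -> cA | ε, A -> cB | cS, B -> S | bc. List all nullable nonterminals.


A nonterminal is nullable iff some alternative derives ε (directly, or every symbol in it is nullable)
Nullable: {B, S}


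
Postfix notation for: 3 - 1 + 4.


Left to right (same or higher precedence on left)
Postfix: 3 1 - 4 +


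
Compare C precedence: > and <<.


'<<' is shift (level 8); '>' is relational (level 7)
Higher level binds tighter
'<<' has higher precedence than '>'


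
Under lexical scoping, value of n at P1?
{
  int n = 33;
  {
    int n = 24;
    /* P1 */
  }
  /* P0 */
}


n declared in the same block as P1
n = 24


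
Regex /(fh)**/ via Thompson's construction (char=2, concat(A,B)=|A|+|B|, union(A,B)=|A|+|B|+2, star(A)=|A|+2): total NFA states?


Syntax tree has 2 char leaf(s), 0 union(s), 2 star(s)
chars contribute 2×2 = 4; each union adds +2; each star adds +2
Total: 4 + 0 + 4 = 8 states


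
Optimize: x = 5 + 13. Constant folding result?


5 + 13 = 18 at compile time
Optimized: x = 18


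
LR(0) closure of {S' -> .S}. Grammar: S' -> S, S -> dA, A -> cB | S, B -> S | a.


Start: S' -> .S
For each item with dot before a nonterminal B, add B -> .γ for every B-production
Closure: [S' -> .S, S -> .dA]


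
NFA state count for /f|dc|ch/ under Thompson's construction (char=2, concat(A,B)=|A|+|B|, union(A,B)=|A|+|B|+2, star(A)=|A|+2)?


Syntax tree has 5 char leaf(s), 2 union(s), 0 star(s)
chars contribute 5×2 = 10; each union adds +2; each star adds +2
Total: 10 + 4 + 0 = 14 states


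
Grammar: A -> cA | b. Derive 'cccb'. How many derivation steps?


Derivation: A => cA => ccA => cccA => cccb
Steps: 4


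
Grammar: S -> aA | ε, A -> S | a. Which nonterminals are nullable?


A nonterminal is nullable iff some alternative derives ε (directly, or every symbol in it is nullable)
Nullable: {A, S}


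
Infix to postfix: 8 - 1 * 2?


* has higher precedence, evaluate 1*2 first
Postfix: 8 1 2 * -


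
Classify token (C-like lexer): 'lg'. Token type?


Pattern: letter/underscore followed by alphanumerics, not a keyword
Type: IDENTIFIER


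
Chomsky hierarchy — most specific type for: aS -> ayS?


LHS has context (more than one symbol) and |LHS| ≤ |RHS|
Classification: Type 1 (Context-Sensitive)


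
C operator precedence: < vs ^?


'<' is relational (level 7); '^' is bitwise XOR (level 4)
Higher level binds tighter
'<' has higher precedence than '^'


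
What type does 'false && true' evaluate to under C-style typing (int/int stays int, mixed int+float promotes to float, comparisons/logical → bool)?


Operand types: bool && bool
Rule: logical operators take bool operands and yield bool
Result type: bool


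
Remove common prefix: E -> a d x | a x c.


Common prefix: 'a'
Factored: E -> a E', E' -> d x | x c


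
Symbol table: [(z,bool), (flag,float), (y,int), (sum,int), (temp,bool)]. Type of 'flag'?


Lookup 'flag' → type float


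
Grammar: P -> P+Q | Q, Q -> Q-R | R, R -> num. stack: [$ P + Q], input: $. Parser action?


handle 'P+Q' on top; lookahead ∈ FOLLOW(P) = {+, $}
Action: reduce (P -> P+Q)


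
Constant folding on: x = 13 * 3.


13 * 3 = 39 at compile time
Optimized: x = 39


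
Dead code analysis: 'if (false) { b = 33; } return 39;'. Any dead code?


condition is constant false, so the whole block is unreachable
Dead: 'if (false) { b = 33; }'


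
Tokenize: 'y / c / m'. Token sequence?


Scan left to right, longest-match per lexeme
Tokens: ID(y), OP(/), ID(c), OP(/), ID(m)


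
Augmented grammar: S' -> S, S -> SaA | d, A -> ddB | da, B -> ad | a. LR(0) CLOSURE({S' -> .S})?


Start: S' -> .S
For each item with dot before a nonterminal B, add B -> .γ for every B-production
Closure: [S' -> .S, S -> .SaA, S -> .d]


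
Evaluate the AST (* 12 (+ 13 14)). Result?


Evaluate inner: (+ 13 14) = 27
Evaluate root: (* 12 27) = 324
Result: 324


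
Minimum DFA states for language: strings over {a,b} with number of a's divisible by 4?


Track (count of a) mod 4: states 0..3, accept at 0
Minimal DFA: 4 states


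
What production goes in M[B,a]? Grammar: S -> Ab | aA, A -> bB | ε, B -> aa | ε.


For [B, a]: 'a' ∈ FIRST(aa)
Entry: B -> aa


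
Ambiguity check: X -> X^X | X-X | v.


'v^v-v' has two parse trees (no precedence encoded between ^ and -)
Ambiguous


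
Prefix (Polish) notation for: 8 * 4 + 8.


left-to-right (same/higher precedence on left): tree is (+ (* 8 4) 8)
Prefix: + * 8 4 8


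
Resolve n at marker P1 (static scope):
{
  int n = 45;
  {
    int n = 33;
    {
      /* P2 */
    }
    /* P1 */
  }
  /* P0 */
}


n declared in the same block as P1
n = 33


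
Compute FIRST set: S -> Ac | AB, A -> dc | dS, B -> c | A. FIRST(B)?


Per alternative of B: FIRST(c) = {c}; FIRST(A) = {d}
FIRST(B) = {c, d}


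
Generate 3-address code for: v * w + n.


Break into single-operator statements:
t1 = v * w
t2 = t1 + n


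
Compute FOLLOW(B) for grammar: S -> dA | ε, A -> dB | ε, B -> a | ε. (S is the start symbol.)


$ ∈ FOLLOW(S). For each A -> αBβ: add FIRST(β)\{ε} to FOLLOW(B); if β nullable, add FOLLOW(A).
FOLLOW(B) = {$}


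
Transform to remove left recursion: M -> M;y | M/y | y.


Left-recursive alternatives: M;y, M/y; non-recursive: y
Introduce M': M -> yM', M' -> ;yM' | /yM' | ε


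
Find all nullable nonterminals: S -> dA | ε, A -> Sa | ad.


A nonterminal is nullable iff some alternative derives ε (directly, or every symbol in it is nullable)
Nullable: {S}


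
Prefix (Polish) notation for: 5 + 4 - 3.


left-to-right (same/higher precedence on left): tree is (- (+ 5 4) 3)
Prefix: - + 5 4 3


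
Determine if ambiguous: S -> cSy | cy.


balanced c^n…y^n: each string has a unique parse
Unambiguous


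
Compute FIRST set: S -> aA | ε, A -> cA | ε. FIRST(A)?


Per alternative of A: FIRST(cA) = {c}; FIRST(ε) = {ε}
FIRST(A) = {c, ε}


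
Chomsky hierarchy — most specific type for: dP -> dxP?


LHS has context (more than one symbol) and |LHS| ≤ |RHS|
Classification: Type 1 (Context-Sensitive)


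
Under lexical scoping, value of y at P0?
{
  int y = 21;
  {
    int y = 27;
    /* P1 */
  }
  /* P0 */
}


y declared in the same block as P0
y = 21


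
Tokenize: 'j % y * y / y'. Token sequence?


Scan left to right, longest-match per lexeme
Tokens: ID(j), OP(%), ID(y), OP(*), ID(y), OP(/), ID(y)


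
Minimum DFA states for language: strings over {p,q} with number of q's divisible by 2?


Track (count of q) mod 2: states 0..1, accept at 0
Minimal DFA: 2 states


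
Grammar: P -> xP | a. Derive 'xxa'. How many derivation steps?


Derivation: P => xP => xxP => xxa
Steps: 3


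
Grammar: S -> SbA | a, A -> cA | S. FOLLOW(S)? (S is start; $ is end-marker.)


$ ∈ FOLLOW(S). For each A -> αBβ: add FIRST(β)\{ε} to FOLLOW(B); if β nullable, add FOLLOW(A).
FOLLOW(S) = {$, b}


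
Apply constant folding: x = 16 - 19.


16 - 19 = -3 at compile time
Optimized: x = -3


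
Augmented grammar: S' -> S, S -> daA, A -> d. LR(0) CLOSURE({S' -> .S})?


Start: S' -> .S
For each item with dot before a nonterminal B, add B -> .γ for every B-production
Closure: [S' -> .S, S -> .daA]


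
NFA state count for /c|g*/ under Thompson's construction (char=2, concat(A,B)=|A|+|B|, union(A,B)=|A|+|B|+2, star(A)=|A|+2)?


Syntax tree has 2 char leaf(s), 1 union(s), 1 star(s)
chars contribute 2×2 = 4; each union adds +2; each star adds +2
Total: 4 + 2 + 2 = 8 states


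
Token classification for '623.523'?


Pattern: digits with a decimal point
Type: FLOAT_LITERAL


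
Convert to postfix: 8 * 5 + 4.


Left to right (same or higher precedence on left)
Postfix: 8 5 * 4 +


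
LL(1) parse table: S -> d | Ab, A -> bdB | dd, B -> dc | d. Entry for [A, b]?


For [A, b]: 'b' ∈ FIRST(bdB)
Entry: A -> bdB


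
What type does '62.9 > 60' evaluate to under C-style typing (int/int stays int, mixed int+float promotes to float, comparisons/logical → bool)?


Operand types: float > int
Rule: comparison yields bool
Result type: bool


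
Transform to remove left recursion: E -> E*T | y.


Left-recursive alternatives: E*T; non-recursive: y
Introduce E': E -> yE', E' -> *TE' | ε


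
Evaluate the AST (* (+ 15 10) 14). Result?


Evaluate inner: (+ 15 10) = 25
Evaluate root: (* 25 14) = 350
Result: 350


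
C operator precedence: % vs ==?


'%' is multiplicative (level 10); '==' is equality (level 6)
Higher level binds tighter
'%' has higher precedence than '=='


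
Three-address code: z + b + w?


Break into single-operator statements:
t1 = z + b
t2 = t1 + w


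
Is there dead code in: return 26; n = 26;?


statement follows a return and is unreachable
Dead: 'n = 26'


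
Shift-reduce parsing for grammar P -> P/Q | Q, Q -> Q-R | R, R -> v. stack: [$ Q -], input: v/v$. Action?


no handle; shift 'v'
Action: shift


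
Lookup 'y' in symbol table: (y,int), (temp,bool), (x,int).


Lookup 'y' → type int


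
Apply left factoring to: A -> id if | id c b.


Common prefix: 'id'
Factored: A -> id A', A' -> if | c b


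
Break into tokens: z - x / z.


Scan left to right, longest-match per lexeme
Tokens: ID(z), OP(-), ID(x), OP(/), ID(z)


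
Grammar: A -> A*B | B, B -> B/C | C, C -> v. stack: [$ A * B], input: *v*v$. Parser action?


handle 'A*B' on top; lookahead ∈ FOLLOW(A) = {*, $}
Action: reduce (A -> A*B)


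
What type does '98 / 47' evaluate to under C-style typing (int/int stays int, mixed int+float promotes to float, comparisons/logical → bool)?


Operand types: int / int
Rule: mixed int/float promotes to float; int/int stays int
Result type: int


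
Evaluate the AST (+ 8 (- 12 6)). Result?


Evaluate inner: (- 12 6) = 6
Evaluate root: (+ 8 6) = 14
Result: 14


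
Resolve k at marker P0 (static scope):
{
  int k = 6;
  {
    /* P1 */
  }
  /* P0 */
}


k declared in the same block as P0
k = 6


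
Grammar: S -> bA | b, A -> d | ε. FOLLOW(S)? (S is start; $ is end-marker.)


$ ∈ FOLLOW(S). For each A -> αBβ: add FIRST(β)\{ε} to FOLLOW(B); if β nullable, add FOLLOW(A).
FOLLOW(S) = {$}


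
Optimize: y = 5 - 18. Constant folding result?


5 - 18 = -13 at compile time
Optimized: y = -13


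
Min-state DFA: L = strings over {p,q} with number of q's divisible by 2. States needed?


Track (count of q) mod 2: states 0..1, accept at 0
Minimal DFA: 2 states


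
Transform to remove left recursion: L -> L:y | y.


Left-recursive alternatives: L:y; non-recursive: y
Introduce L': L -> yL', L' -> :yL' | ε


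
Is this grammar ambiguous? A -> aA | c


right-linear, alternatives start with distinct terminals 'a' vs 'c': unique leftmost derivation
Unambiguous


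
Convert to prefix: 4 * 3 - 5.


left-to-right (same/higher precedence on left): tree is (- (* 4 3) 5)
Prefix: - * 4 3 5


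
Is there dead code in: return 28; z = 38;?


statement follows a return and is unreachable
Dead: 'z = 38'


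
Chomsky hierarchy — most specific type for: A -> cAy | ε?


Single nonterminal LHS, but c^n y^n is not regular
Classification: Type 2 (Context-Free)


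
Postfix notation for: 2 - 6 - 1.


Left to right (same or higher precedence on left)
Postfix: 2 6 - 1 -


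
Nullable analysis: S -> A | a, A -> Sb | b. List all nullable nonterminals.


A nonterminal is nullable iff some alternative derives ε (directly, or every symbol in it is nullable)
Nullable: {}


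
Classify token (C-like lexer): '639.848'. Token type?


Pattern: digits with a decimal point
Type: FLOAT_LITERAL


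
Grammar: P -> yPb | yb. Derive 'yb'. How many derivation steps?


Derivation: P => yb
Steps: 1


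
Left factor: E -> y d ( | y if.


Common prefix: 'y'
Factored: E -> y E', E' -> d ( | if


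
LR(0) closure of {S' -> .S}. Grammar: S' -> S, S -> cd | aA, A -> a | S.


Start: S' -> .S
For each item with dot before a nonterminal B, add B -> .γ for every B-production
Closure: [S' -> .S, S -> .cd, S -> .aA]


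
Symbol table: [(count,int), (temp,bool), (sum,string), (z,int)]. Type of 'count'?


Lookup 'count' → type int


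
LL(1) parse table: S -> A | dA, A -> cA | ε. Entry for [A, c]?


For [A, c]: 'c' ∈ FIRST(cA)
Entry: A -> cA


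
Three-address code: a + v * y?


Break into single-operator statements:
t1 = v * y
t2 = a + t1


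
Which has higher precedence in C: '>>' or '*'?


'*' is multiplicative (level 10); '>>' is shift (level 8)
Higher level binds tighter
'*' has higher precedence than '>>'


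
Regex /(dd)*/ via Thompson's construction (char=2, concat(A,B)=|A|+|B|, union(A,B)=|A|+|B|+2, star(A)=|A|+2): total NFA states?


Syntax tree has 2 char leaf(s), 0 union(s), 1 star(s)
chars contribute 2×2 = 4; each union adds +2; each star adds +2
Total: 4 + 0 + 2 = 6 states


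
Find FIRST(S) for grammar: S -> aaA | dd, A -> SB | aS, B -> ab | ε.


Per alternative of S: FIRST(aaA) = {a}; FIRST(dd) = {d}
FIRST(S) = {a, d}


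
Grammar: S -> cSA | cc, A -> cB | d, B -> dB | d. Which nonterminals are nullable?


A nonterminal is nullable iff some alternative derives ε (directly, or every symbol in it is nullable)
Nullable: {}


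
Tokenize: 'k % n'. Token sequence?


Scan left to right, longest-match per lexeme
Tokens: ID(k), OP(%), ID(n)


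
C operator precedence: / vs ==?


'/' is multiplicative (level 10); '==' is equality (level 6)
Higher level binds tighter
'/' has higher precedence than '=='


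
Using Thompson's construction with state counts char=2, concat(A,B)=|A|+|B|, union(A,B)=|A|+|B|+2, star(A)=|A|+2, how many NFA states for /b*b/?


Syntax tree has 2 char leaf(s), 0 union(s), 1 star(s)
chars contribute 2×2 = 4; each union adds +2; each star adds +2
Total: 4 + 0 + 2 = 6 states


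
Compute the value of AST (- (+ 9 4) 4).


Evaluate inner: (+ 9 4) = 13
Evaluate root: (- 13 4) = 9
Result: 9


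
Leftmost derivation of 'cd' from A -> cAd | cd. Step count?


Derivation: A => cd
Steps: 1


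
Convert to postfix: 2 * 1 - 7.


Left to right (same or higher precedence on left)
Postfix: 2 1 * 7 -


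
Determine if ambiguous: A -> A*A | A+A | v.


'v*v+v' has two parse trees (no precedence encoded between * and +)
Ambiguous


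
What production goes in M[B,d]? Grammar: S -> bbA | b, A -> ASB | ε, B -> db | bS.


For [B, d]: 'd' ∈ FIRST(db)
Entry: B -> db


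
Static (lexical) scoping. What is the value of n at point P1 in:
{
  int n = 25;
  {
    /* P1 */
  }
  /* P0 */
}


P1's block does not declare n; resolves to the enclosing declaration at depth 0
n = 25


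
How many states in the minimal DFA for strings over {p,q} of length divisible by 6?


Track length mod 6: states 0..5, accept at 0
Minimal DFA: 6 states


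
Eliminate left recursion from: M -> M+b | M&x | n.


Left-recursive alternatives: M+b, M&x; non-recursive: n
Introduce M': M -> nM', M' -> +bM' | &xM' | ε


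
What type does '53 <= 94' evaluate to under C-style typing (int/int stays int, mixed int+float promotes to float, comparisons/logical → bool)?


Operand types: int <= int
Rule: comparison yields bool
Result type: bool


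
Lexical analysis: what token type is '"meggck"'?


Pattern: double-quoted sequence
Type: STRING_LITERAL


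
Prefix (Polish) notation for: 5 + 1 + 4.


left-to-right (same/higher precedence on left): tree is (+ (+ 5 1) 4)
Prefix: + + 5 1 4


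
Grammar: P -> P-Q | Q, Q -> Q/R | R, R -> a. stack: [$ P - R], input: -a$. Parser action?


'R' (not preceded by Q/) is the handle for Q -> R
Action: reduce (Q -> R)


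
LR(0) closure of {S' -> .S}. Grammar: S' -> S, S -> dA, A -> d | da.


Start: S' -> .S
For each item with dot before a nonterminal B, add B -> .γ for every B-production
Closure: [S' -> .S, S -> .dA]


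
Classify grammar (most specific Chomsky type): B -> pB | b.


Right-linear: every RHS is a terminal or a terminal followed by one nonterminal
Classification: Type 3 (Regular)


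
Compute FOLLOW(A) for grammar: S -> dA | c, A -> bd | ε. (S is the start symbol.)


$ ∈ FOLLOW(S). For each A -> αBβ: add FIRST(β)\{ε} to FOLLOW(B); if β nullable, add FOLLOW(A).
FOLLOW(A) = {$}


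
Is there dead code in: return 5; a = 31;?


statement follows a return and is unreachable
Dead: 'a = 31'


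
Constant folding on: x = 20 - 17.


20 - 17 = 3 at compile time
Optimized: x = 3


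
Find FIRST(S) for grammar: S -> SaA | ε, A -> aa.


Per alternative of S: FIRST(SaA) = {a}; FIRST(ε) = {ε}
FIRST(S) = {a, ε}


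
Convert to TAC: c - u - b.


Break into single-operator statements:
t1 = c - u
t2 = t1 - b


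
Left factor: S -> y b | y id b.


Common prefix: 'y'
Factored: S -> y S', S' -> b | id b


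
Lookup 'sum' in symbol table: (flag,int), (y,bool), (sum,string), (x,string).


Lookup 'sum' → type string


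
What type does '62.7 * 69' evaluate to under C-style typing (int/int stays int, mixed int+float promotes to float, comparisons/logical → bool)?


Operand types: float * int
Rule: mixed int/float promotes to float; int/int stays int
Result type: float


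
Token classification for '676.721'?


Pattern: digits with a decimal point
Type: FLOAT_LITERAL


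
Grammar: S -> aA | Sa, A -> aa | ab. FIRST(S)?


Per alternative of S: FIRST(aA) = {a}; FIRST(Sa) = {a}
FIRST(S) = {a}


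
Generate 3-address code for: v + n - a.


Break into single-operator statements:
t1 = v + n
t2 = t1 - a


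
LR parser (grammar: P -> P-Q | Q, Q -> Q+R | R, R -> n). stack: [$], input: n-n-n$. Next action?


no handle on stack; shift 'n'
Action: shift


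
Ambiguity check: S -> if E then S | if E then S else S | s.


dangling else: 'if E then if E then s else s' parses two ways
Ambiguous


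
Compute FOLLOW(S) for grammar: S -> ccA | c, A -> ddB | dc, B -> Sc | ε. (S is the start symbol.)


$ ∈ FOLLOW(S). For each A -> αBβ: add FIRST(β)\{ε} to FOLLOW(B); if β nullable, add FOLLOW(A).
FOLLOW(S) = {$, c}


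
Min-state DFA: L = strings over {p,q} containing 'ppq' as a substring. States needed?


KMP-style automaton: 3 progress states + 1 absorbing accept = 4
Minimal DFA: 4 states


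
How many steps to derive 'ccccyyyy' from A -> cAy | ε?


Derivation: A => cAy => ccAyy => cccAyyy => ccccAyyyy => ccccyyyy
Steps: 5


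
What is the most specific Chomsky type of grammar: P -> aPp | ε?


Single nonterminal LHS, but a^n p^n is not regular
Classification: Type 2 (Context-Free)


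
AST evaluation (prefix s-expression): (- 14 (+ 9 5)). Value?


Evaluate inner: (+ 9 5) = 14
Evaluate root: (- 14 14) = 0
Result: 0


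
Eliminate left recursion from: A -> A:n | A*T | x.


Left-recursive alternatives: A:n, A*T; non-recursive: x
Introduce A': A -> xA', A' -> :nA' | *TA' | ε


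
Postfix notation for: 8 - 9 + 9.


Left to right (same or higher precedence on left)
Postfix: 8 9 - 9 +


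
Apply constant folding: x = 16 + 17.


16 + 17 = 33 at compile time
Optimized: x = 33


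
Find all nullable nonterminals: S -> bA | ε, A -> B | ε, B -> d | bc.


A nonterminal is nullable iff some alternative derives ε (directly, or every symbol in it is nullable)
Nullable: {A, S}


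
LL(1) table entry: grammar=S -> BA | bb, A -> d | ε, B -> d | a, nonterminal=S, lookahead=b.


For [S, b]: 'b' ∈ FIRST(bb)
Entry: S -> bb


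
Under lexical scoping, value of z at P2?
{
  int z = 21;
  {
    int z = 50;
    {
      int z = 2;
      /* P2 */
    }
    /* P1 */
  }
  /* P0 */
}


z declared in the same block as P2
z = 2


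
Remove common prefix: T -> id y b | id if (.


Common prefix: 'id'
Factored: T -> id T', T' -> y b | if (


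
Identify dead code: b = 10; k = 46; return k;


b is assigned but never read
Dead: 'b = 10'


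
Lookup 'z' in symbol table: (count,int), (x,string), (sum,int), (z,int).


Lookup 'z' → type int


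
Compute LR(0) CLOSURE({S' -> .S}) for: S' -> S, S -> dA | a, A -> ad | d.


Start: S' -> .S
For each item with dot before a nonterminal B, add B -> .γ for every B-production
Closure: [S' -> .S, S -> .dA, S -> .a]


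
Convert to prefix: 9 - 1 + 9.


left-to-right (same/higher precedence on left): tree is (+ (- 9 1) 9)
Prefix: + - 9 1 9


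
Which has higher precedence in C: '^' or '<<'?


'<<' is shift (level 8); '^' is bitwise XOR (level 4)
Higher level binds tighter
'<<' has higher precedence than '^'


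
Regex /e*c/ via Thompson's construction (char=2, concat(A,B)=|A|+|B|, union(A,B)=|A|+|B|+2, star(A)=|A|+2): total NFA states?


Syntax tree has 2 char leaf(s), 0 union(s), 1 star(s)
chars contribute 2×2 = 4; each union adds +2; each star adds +2
Total: 4 + 0 + 2 = 6 states


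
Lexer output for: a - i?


Scan left to right, longest-match per lexeme
Tokens: ID(a), OP(-), ID(i)


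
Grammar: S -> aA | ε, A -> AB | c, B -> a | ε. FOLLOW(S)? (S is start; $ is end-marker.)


$ ∈ FOLLOW(S). For each A -> αBβ: add FIRST(β)\{ε} to FOLLOW(B); if β nullable, add FOLLOW(A).
FOLLOW(S) = {$}


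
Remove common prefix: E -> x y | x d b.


Common prefix: 'x'
Factored: E -> x E', E' -> y | d b


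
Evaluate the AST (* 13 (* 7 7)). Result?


Evaluate inner: (* 7 7) = 49
Evaluate root: (* 13 49) = 637
Result: 637


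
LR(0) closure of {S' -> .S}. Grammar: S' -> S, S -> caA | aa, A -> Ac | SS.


Start: S' -> .S
For each item with dot before a nonterminal B, add B -> .γ for every B-production
Closure: [S' -> .S, S -> .caA, S -> .aa]


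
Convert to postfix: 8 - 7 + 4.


Left to right (same or higher precedence on left)
Postfix: 8 7 - 4 +


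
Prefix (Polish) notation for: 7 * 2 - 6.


left-to-right (same/higher precedence on left): tree is (- (* 7 2) 6)
Prefix: - * 7 2 6


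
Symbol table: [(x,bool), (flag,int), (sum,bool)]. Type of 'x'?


Lookup 'x' → type bool


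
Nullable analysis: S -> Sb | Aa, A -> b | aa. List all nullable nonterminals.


A nonterminal is nullable iff some alternative derives ε (directly, or every symbol in it is nullable)
Nullable: {}


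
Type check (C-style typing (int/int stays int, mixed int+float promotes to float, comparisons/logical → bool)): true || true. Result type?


Operand types: bool || bool
Rule: logical operators take bool operands and yield bool
Result type: bool


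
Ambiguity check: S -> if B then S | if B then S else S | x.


dangling else: 'if B then if B then x else x' parses two ways
Ambiguous


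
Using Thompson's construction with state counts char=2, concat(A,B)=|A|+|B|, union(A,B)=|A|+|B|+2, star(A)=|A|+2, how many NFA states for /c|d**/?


Syntax tree has 2 char leaf(s), 1 union(s), 2 star(s)
chars contribute 2×2 = 4; each union adds +2; each star adds +2
Total: 4 + 2 + 4 = 10 states


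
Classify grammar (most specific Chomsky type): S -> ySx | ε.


Single nonterminal LHS, but y^n x^n is not regular
Classification: Type 2 (Context-Free)


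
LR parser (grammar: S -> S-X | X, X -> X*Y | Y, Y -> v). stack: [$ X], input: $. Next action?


lookahead ∉ {*} so X won't extend; reduce S -> X
Action: reduce (S -> X)


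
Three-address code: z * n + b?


Break into single-operator statements:
t1 = z * n
t2 = t1 + b


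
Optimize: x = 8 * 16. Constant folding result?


8 * 16 = 128 at compile time
Optimized: x = 128


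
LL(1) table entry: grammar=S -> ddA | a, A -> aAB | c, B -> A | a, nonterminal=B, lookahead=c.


For [B, c]: 'c' ∈ FIRST(A)
Entry: B -> A


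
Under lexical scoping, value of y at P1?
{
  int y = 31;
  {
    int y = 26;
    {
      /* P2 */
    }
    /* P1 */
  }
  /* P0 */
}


y declared in the same block as P1
y = 26


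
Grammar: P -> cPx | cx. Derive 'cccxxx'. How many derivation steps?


Derivation: P => cPx => ccPxx => cccxxx
Steps: 3


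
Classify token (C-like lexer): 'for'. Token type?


Pattern: reserved word
Type: KEYWORD


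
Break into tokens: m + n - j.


Scan left to right, longest-match per lexeme
Tokens: ID(m), OP(+), ID(n), OP(-), ID(j)


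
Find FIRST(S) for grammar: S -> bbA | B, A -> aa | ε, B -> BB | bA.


Per alternative of S: FIRST(bbA) = {b}; FIRST(B) = {b}
FIRST(S) = {b}


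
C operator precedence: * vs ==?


'*' is multiplicative (level 10); '==' is equality (level 6)
Higher level binds tighter
'*' has higher precedence than '=='


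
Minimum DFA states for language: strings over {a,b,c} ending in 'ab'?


Track the longest suffix of input matching a prefix of 'ab': 3 classes (prefixes of length 0..2)
Minimal DFA: 3 states


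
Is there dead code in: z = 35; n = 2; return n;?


z is assigned but never read
Dead: 'z = 35'


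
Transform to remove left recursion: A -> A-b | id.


Left-recursive alternatives: A-b; non-recursive: id
Introduce A': A -> idA', A' -> -bA' | ε


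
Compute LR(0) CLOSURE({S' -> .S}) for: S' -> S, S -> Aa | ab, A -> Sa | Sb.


Start: S' -> .S
For each item with dot before a nonterminal B, add B -> .γ for every B-production
Closure: [S' -> .S, S -> .Aa, S -> .ab, A -> .Sa, A -> .Sb]


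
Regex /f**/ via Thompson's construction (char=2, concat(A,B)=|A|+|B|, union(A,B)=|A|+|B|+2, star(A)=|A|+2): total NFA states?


Syntax tree has 1 char leaf(s), 0 union(s), 2 star(s)
chars contribute 1×2 = 2; each union adds +2; each star adds +2
Total: 2 + 0 + 4 = 6 states


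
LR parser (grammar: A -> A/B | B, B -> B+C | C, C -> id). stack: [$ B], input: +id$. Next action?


shift '+' to continue B -> B+C
Action: shift


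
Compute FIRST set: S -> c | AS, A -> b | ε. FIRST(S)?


Per alternative of S: FIRST(c) = {c}; FIRST(AS) = {b, c}
FIRST(S) = {b, c}


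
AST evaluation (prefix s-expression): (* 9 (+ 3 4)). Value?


Evaluate inner: (+ 3 4) = 7
Evaluate root: (* 9 7) = 63
Result: 63


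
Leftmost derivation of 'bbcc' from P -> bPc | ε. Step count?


Derivation: P => bPc => bbPcc => bbcc
Steps: 3


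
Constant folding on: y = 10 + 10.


10 + 10 = 20 at compile time
Optimized: y = 20


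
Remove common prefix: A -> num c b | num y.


Common prefix: 'num'
Factored: A -> num A', A' -> c b | y


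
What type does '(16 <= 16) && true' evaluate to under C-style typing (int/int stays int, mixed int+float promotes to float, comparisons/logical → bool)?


Operand types: bool && bool
Rule: logical operators take bool operands and yield bool
Result type: bool


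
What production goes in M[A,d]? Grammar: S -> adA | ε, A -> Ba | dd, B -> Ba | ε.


For [A, d]: 'd' ∈ FIRST(dd)
Entry: A -> dd


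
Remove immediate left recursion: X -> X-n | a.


Left-recursive alternatives: X-n; non-recursive: a
Introduce X': X -> aX', X' -> -nX' | ε


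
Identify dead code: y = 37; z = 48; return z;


y is assigned but never read
Dead: 'y = 37'


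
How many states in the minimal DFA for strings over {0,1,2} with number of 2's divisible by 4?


Track (count of 2) mod 4: states 0..3, accept at 0
Minimal DFA: 4 states


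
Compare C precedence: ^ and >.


'>' is relational (level 7); '^' is bitwise XOR (level 4)
Higher level binds tighter
'>' has higher precedence than '^'


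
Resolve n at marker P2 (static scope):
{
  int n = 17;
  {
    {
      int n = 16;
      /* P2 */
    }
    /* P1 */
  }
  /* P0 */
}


n declared in the same block as P2
n = 16


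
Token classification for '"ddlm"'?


Pattern: double-quoted sequence
Type: STRING_LITERAL


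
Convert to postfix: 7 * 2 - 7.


Left to right (same or higher precedence on left)
Postfix: 7 2 * 7 -


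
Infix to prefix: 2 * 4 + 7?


left-to-right (same/higher precedence on left): tree is (+ (* 2 4) 7)
Prefix: + * 2 4 7


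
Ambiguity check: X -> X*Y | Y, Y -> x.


precedence layered via separate nonterminal Y: deterministic
Unambiguous


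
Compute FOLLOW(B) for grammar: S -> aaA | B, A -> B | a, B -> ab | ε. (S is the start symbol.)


$ ∈ FOLLOW(S). For each A -> αBβ: add FIRST(β)\{ε} to FOLLOW(B); if β nullable, add FOLLOW(A).
FOLLOW(B) = {$}


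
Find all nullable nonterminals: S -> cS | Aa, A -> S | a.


A nonterminal is nullable iff some alternative derives ε (directly, or every symbol in it is nullable)
Nullable: {}


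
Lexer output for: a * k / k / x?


Scan left to right, longest-match per lexeme
Tokens: ID(a), OP(*), ID(k), OP(/), ID(k), OP(/), ID(x)
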